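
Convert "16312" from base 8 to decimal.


Input: "16312" in base 8
Positional expansion:
  Digit '1' (value 1) x 8^4 = 4096
  Digit '6' (value 6) x 8^3 = 3072
  Digit '3' (value 3) x 8^2 = 192
  Digit '1' (value 1) x 8^1 = 8
  Digit '2' (value 2) x 8^0 = 2
Sum = 7370

7370


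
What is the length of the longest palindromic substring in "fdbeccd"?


Input: "fdbeccd"
Checking substrings for palindromes:
  [4:6] "cc" (len 2) => palindrome
Longest palindromic substring: "cc" with length 2

2


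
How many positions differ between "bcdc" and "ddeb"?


Comparing "bcdc" and "ddeb" position by position:
  Position 0: 'b' vs 'd' => DIFFER
  Position 1: 'c' vs 'd' => DIFFER
  Position 2: 'd' vs 'e' => DIFFER
  Position 3: 'c' vs 'b' => DIFFER
Positions that differ: 4

4


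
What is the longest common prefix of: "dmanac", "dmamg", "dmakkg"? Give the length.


Words: dmanac, dmamg, dmakkg
  Position 0: all 'd' => match
  Position 1: all 'm' => match
  Position 2: all 'a' => match
  Position 3: ('n', 'm', 'k') => mismatch, stop
LCP = "dma" (length 3)

3


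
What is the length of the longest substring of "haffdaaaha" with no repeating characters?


Input: "haffdaaaha"
Sliding window (track last position of each char):
  Position 0 ('h'): window [0,0] length 1 -- new best
  Position 1 ('a'): window [0,1] length 2 -- new best
  Position 2 ('f'): window [0,2] length 3 -- new best
  Position 3 ('f'): repeat (last at 2), move window start to 3
  Position 3 ('f'): window [3,3] length 1
  Position 4 ('d'): window [3,4] length 2
  Position 5 ('a'): window [3,5] length 3
  Position 6 ('a'): repeat (last at 5), move window start to 6
  Position 6 ('a'): window [6,6] length 1
  Position 7 ('a'): repeat (last at 6), move window start to 7
  Position 7 ('a'): window [7,7] length 1
  Position 8 ('h'): window [7,8] length 2
  Position 9 ('a'): repeat (last at 7), move window start to 8
  Position 9 ('a'): window [8,9] length 2
Longest substring with no repeats: "haf" with length 3

3


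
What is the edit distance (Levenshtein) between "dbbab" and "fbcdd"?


Computing edit distance: "dbbab" -> "fbcdd"
DP table:
           f    b    c    d    d
      0    1    2    3    4    5
  d   1    1    2    3    3    4
  b   2    2    1    2    3    4
  b   3    3    2    2    3    4
  a   4    4    3    3    3    4
  b   5    5    4    4    4    4
Edit distance = dp[5][5] = 4

4


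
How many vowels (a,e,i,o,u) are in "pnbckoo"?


Input: pnbckoo
Checking each character:
  'p' at position 0: consonant
  'n' at position 1: consonant
  'b' at position 2: consonant
  'c' at position 3: consonant
  'k' at position 4: consonant
  'o' at position 5: vowel (running total: 1)
  'o' at position 6: vowel (running total: 2)
Total vowels: 2

2


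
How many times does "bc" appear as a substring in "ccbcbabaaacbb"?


Searching for "bc" in "ccbcbabaaacbb"
Scanning each position:
  Position 0: "cc" => no
  Position 1: "cb" => no
  Position 2: "bc" => MATCH
  Position 3: "cb" => no
  Position 4: "ba" => no
  Position 5: "ab" => no
  Position 6: "ba" => no
  Position 7: "aa" => no
  Position 8: "aa" => no
  Position 9: "ac" => no
  Position 10: "cb" => no
  Position 11: "bb" => no
Total occurrences: 1

1


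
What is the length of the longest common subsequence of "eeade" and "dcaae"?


LCS of "eeade" and "dcaae"
DP table:
           d    c    a    a    e
      0    0    0    0    0    0
  e   0    0    0    0    0    1
  e   0    0    0    0    0    1
  a   0    0    0    1    1    1
  d   0    1    1    1    1    1
  e   0    1    1    1    1    2
LCS length = dp[5][5] = 2

2


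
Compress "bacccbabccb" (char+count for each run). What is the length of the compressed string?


Input: bacccbabccb
Runs:
  'b' x 1 => "b1"
  'a' x 1 => "a1"
  'c' x 3 => "c3"
  'b' x 1 => "b1"
  'a' x 1 => "a1"
  'b' x 1 => "b1"
  'c' x 2 => "c2"
  'b' x 1 => "b1"
Compressed: "b1a1c3b1a1b1c2b1"
Compressed length: 16

16


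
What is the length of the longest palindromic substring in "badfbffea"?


Input: "badfbffea"
Checking substrings for palindromes:
  [3:6] "fbf" (len 3) => palindrome
  [5:7] "ff" (len 2) => palindrome
Longest palindromic substring: "fbf" with length 3

3


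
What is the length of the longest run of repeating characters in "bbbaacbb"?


Input: "bbbaacbb"
Scanning for longest run:
  Position 1 ('b'): continues run of 'b', length=2
  Position 2 ('b'): continues run of 'b', length=3
  Position 3 ('a'): new char, reset run to 1
  Position 4 ('a'): continues run of 'a', length=2
  Position 5 ('c'): new char, reset run to 1
  Position 6 ('b'): new char, reset run to 1
  Position 7 ('b'): continues run of 'b', length=2
Longest run: 'b' with length 3

3


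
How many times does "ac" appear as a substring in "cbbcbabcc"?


Searching for "ac" in "cbbcbabcc"
Scanning each position:
  Position 0: "cb" => no
  Position 1: "bb" => no
  Position 2: "bc" => no
  Position 3: "cb" => no
  Position 4: "ba" => no
  Position 5: "ab" => no
  Position 6: "bc" => no
  Position 7: "cc" => no
Total occurrences: 0

0


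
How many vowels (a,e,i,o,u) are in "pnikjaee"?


Input: pnikjaee
Checking each character:
  'p' at position 0: consonant
  'n' at position 1: consonant
  'i' at position 2: vowel (running total: 1)
  'k' at position 3: consonant
  'j' at position 4: consonant
  'a' at position 5: vowel (running total: 2)
  'e' at position 6: vowel (running total: 3)
  'e' at position 7: vowel (running total: 4)
Total vowels: 4

4


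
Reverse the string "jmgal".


Input: jmgal
Reading characters right to left:
  Position 4: 'l'
  Position 3: 'a'
  Position 2: 'g'
  Position 1: 'm'
  Position 0: 'j'
Reversed: lagmj

lagmj


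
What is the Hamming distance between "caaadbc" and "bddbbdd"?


Comparing "caaadbc" and "bddbbdd" position by position:
  Position 0: 'c' vs 'b' => differ
  Position 1: 'a' vs 'd' => differ
  Position 2: 'a' vs 'd' => differ
  Position 3: 'a' vs 'b' => differ
  Position 4: 'd' vs 'b' => differ
  Position 5: 'b' vs 'd' => differ
  Position 6: 'c' vs 'd' => differ
Total differences (Hamming distance): 7

7


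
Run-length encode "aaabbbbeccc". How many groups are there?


Input: aaabbbbeccc
Scanning for consecutive runs:
  Group 1: 'a' x 3 (positions 0-2)
  Group 2: 'b' x 4 (positions 3-6)
  Group 3: 'e' x 1 (positions 7-7)
  Group 4: 'c' x 3 (positions 8-10)
Total groups: 4

4


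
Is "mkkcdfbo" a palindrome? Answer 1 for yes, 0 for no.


Input: mkkcdfbo
Reversed: obfdckkm
  Compare pos 0 ('m') with pos 7 ('o'): MISMATCH
  Compare pos 1 ('k') with pos 6 ('b'): MISMATCH
  Compare pos 2 ('k') with pos 5 ('f'): MISMATCH
  Compare pos 3 ('c') with pos 4 ('d'): MISMATCH
Result: not a palindrome

0


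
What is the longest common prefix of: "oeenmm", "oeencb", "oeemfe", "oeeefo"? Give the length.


Words: oeenmm, oeencb, oeemfe, oeeefo
  Position 0: all 'o' => match
  Position 1: all 'e' => match
  Position 2: all 'e' => match
  Position 3: ('n', 'n', 'm', 'e') => mismatch, stop
LCP = "oee" (length 3)

3


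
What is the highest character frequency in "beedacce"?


Input: beedacce
Character counts:
  'a': 1
  'b': 1
  'c': 2
  'd': 1
  'e': 3
Maximum frequency: 3

3


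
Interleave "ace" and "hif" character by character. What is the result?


Interleaving "ace" and "hif":
  Position 0: 'a' from first, 'h' from second => "ah"
  Position 1: 'c' from first, 'i' from second => "ci"
  Position 2: 'e' from first, 'f' from second => "ef"
Result: ahcief

ahcief


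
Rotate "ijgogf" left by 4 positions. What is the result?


Input: "ijgogf", rotate left by 4
First 4 characters: "ijgo"
Remaining characters: "gf"
Concatenate remaining + first: "gf" + "ijgo" = "gfijgo"

gfijgo


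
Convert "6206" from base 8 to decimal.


Input: "6206" in base 8
Positional expansion:
  Digit '6' (value 6) x 8^3 = 3072
  Digit '2' (value 2) x 8^2 = 128
  Digit '0' (value 0) x 8^1 = 0
  Digit '6' (value 6) x 8^0 = 6
Sum = 3206

3206


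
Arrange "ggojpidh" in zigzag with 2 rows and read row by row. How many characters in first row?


Zigzag "ggojpidh" into 2 rows:
Placing characters:
  'g' => row 0
  'g' => row 1
  'o' => row 0
  'j' => row 1
  'p' => row 0
  'i' => row 1
  'd' => row 0
  'h' => row 1
Rows:
  Row 0: "gopd"
  Row 1: "gjih"
First row length: 4

4


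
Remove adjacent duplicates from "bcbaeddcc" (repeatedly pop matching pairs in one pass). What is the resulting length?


Input: bcbaeddcc
Stack-based adjacent duplicate removal:
  Read 'b': push. Stack: b
  Read 'c': push. Stack: bc
  Read 'b': push. Stack: bcb
  Read 'a': push. Stack: bcba
  Read 'e': push. Stack: bcbae
  Read 'd': push. Stack: bcbaed
  Read 'd': matches stack top 'd' => pop. Stack: bcbae
  Read 'c': push. Stack: bcbaec
  Read 'c': matches stack top 'c' => pop. Stack: bcbae
Final stack: "bcbae" (length 5)

5


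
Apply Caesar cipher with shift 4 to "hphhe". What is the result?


Caesar cipher: shift "hphhe" by 4
  'h' (pos 7) + 4 = pos 11 = 'l'
  'p' (pos 15) + 4 = pos 19 = 't'
  'h' (pos 7) + 4 = pos 11 = 'l'
  'h' (pos 7) + 4 = pos 11 = 'l'
  'e' (pos 4) + 4 = pos 8 = 'i'
Result: ltlli

ltlli


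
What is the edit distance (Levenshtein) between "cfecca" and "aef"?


Computing edit distance: "cfecca" -> "aef"
DP table:
           a    e    f
      0    1    2    3
  c   1    1    2    3
  f   2    2    2    2
  e   3    3    2    3
  c   4    4    3    3
  c   5    5    4    4
  a   6    5    5    5
Edit distance = dp[6][3] = 5

5


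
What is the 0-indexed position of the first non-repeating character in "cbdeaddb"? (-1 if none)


Input: cbdeaddb
Character frequencies:
  'a': 1
  'b': 2
  'c': 1
  'd': 3
  'e': 1
Scanning left to right for freq == 1:
  Position 0 ('c'): unique! => answer = 0

0


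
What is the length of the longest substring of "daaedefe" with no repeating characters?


Input: "daaedefe"
Sliding window (track last position of each char):
  Position 0 ('d'): window [0,0] length 1 -- new best
  Position 1 ('a'): window [0,1] length 2 -- new best
  Position 2 ('a'): repeat (last at 1), move window start to 2
  Position 2 ('a'): window [2,2] length 1
  Position 3 ('e'): window [2,3] length 2
  Position 4 ('d'): window [2,4] length 3 -- new best
  Position 5 ('e'): repeat (last at 3), move window start to 4
  Position 5 ('e'): window [4,5] length 2
  Position 6 ('f'): window [4,6] length 3
  Position 7 ('e'): repeat (last at 5), move window start to 6
  Position 7 ('e'): window [6,7] length 2
Longest substring with no repeats: "aed" with length 3

3


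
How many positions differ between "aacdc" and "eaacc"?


Comparing "aacdc" and "eaacc" position by position:
  Position 0: 'a' vs 'e' => DIFFER
  Position 1: 'a' vs 'a' => same
  Position 2: 'c' vs 'a' => DIFFER
  Position 3: 'd' vs 'c' => DIFFER
  Position 4: 'c' vs 'c' => same
Positions that differ: 3

3


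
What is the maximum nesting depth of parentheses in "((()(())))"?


Input: "((()(())))"
Tracking depth:
  Position 0 '(': depth becomes 1
  Position 1 '(': depth becomes 2
  Position 2 '(': depth becomes 3
  Position 3 ')': depth becomes 2
  Position 4 '(': depth becomes 3
  Position 5 '(': depth becomes 4
  Position 6 ')': depth becomes 3
  Position 7 ')': depth becomes 2
  Position 8 ')': depth becomes 1
  Position 9 ')': depth becomes 0
Maximum depth reached: 4

4


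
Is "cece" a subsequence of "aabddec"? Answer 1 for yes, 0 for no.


Check if "cece" is a subsequence of "aabddec"
Greedy scan:
  Position 0 ('a'): no match needed
  Position 1 ('a'): no match needed
  Position 2 ('b'): no match needed
  Position 3 ('d'): no match needed
  Position 4 ('d'): no match needed
  Position 5 ('e'): no match needed
  Position 6 ('c'): matches sub[0] = 'c'
Only matched 1/4 characters => not a subsequence

0


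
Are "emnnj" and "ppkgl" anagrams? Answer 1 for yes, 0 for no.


Strings: "emnnj", "ppkgl"
Sorted first:  ejmnn
Sorted second: gklpp
Differ at position 0: 'e' vs 'g' => not anagrams

0


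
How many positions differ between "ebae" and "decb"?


Comparing "ebae" and "decb" position by position:
  Position 0: 'e' vs 'd' => DIFFER
  Position 1: 'b' vs 'e' => DIFFER
  Position 2: 'a' vs 'c' => DIFFER
  Position 3: 'e' vs 'b' => DIFFER
Positions that differ: 4

4


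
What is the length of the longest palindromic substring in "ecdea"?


Input: "ecdea"
Checking substrings for palindromes:
  No multi-char palindromic substrings found
Longest palindromic substring: "e" with length 1

1


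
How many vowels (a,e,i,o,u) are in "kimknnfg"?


Input: kimknnfg
Checking each character:
  'k' at position 0: consonant
  'i' at position 1: vowel (running total: 1)
  'm' at position 2: consonant
  'k' at position 3: consonant
  'n' at position 4: consonant
  'n' at position 5: consonant
  'f' at position 6: consonant
  'g' at position 7: consonant
Total vowels: 1

1


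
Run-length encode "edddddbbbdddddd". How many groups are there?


Input: edddddbbbdddddd
Scanning for consecutive runs:
  Group 1: 'e' x 1 (positions 0-0)
  Group 2: 'd' x 5 (positions 1-5)
  Group 3: 'b' x 3 (positions 6-8)
  Group 4: 'd' x 6 (positions 9-14)
Total groups: 4

4


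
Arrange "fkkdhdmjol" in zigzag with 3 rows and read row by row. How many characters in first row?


Zigzag "fkkdhdmjol" into 3 rows:
Placing characters:
  'f' => row 0
  'k' => row 1
  'k' => row 2
  'd' => row 1
  'h' => row 0
  'd' => row 1
  'm' => row 2
  'j' => row 1
  'o' => row 0
  'l' => row 1
Rows:
  Row 0: "fho"
  Row 1: "kddjl"
  Row 2: "km"
First row length: 3

3


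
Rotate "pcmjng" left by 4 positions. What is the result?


Input: "pcmjng", rotate left by 4
First 4 characters: "pcmj"
Remaining characters: "ng"
Concatenate remaining + first: "ng" + "pcmj" = "ngpcmj"

ngpcmj


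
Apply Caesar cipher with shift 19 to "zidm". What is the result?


Caesar cipher: shift "zidm" by 19
  'z' (pos 25) + 19 = pos 18 = 's'
  'i' (pos 8) + 19 = pos 1 = 'b'
  'd' (pos 3) + 19 = pos 22 = 'w'
  'm' (pos 12) + 19 = pos 5 = 'f'
Result: sbwf

sbwf


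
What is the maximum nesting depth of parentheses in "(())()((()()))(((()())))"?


Input: "(())()((()()))(((()())))"
Tracking depth:
  Position 0 '(': depth becomes 1
  Position 1 '(': depth becomes 2
  Position 2 ')': depth becomes 1
  Position 3 ')': depth becomes 0
  Position 4 '(': depth becomes 1
  Position 5 ')': depth becomes 0
  Position 6 '(': depth becomes 1
  Position 7 '(': depth becomes 2
  Position 8 '(': depth becomes 3
  Position 9 ')': depth becomes 2
  Position 10 '(': depth becomes 3
  Position 11 ')': depth becomes 2
  Position 12 ')': depth becomes 1
  Position 13 ')': depth becomes 0
  Position 14 '(': depth becomes 1
  Position 15 '(': depth becomes 2
  Position 16 '(': depth becomes 3
  Position 17 '(': depth becomes 4
  Position 18 ')': depth becomes 3
  Position 19 '(': depth becomes 4
  Position 20 ')': depth becomes 3
  Position 21 ')': depth becomes 2
  Position 22 ')': depth becomes 1
  Position 23 ')': depth becomes 0
Maximum depth reached: 4

4


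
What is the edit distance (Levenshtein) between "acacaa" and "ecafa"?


Computing edit distance: "acacaa" -> "ecafa"
DP table:
           e    c    a    f    a
      0    1    2    3    4    5
  a   1    1    2    2    3    4
  c   2    2    1    2    3    4
  a   3    3    2    1    2    3
  c   4    4    3    2    2    3
  a   5    5    4    3    3    2
  a   6    6    5    4    4    3
Edit distance = dp[6][5] = 3

3


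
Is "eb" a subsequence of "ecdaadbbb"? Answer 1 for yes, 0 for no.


Check if "eb" is a subsequence of "ecdaadbbb"
Greedy scan:
  Position 0 ('e'): matches sub[0] = 'e'
  Position 1 ('c'): no match needed
  Position 2 ('d'): no match needed
  Position 3 ('a'): no match needed
  Position 4 ('a'): no match needed
  Position 5 ('d'): no match needed
  Position 6 ('b'): matches sub[1] = 'b'
  Position 7 ('b'): no match needed
  Position 8 ('b'): no match needed
All 2 characters matched => is a subsequence

1


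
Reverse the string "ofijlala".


Input: ofijlala
Reading characters right to left:
  Position 7: 'a'
  Position 6: 'l'
  Position 5: 'a'
  Position 4: 'l'
  Position 3: 'j'
  Position 2: 'i'
  Position 1: 'f'
  Position 0: 'o'
Reversed: alaljifo

alaljifo


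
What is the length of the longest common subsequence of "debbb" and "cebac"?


LCS of "debbb" and "cebac"
DP table:
           c    e    b    a    c
      0    0    0    0    0    0
  d   0    0    0    0    0    0
  e   0    0    1    1    1    1
  b   0    0    1    2    2    2
  b   0    0    1    2    2    2
  b   0    0    1    2    2    2
LCS length = dp[5][5] = 2

2


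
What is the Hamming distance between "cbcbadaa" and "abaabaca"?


Comparing "cbcbadaa" and "abaabaca" position by position:
  Position 0: 'c' vs 'a' => differ
  Position 1: 'b' vs 'b' => same
  Position 2: 'c' vs 'a' => differ
  Position 3: 'b' vs 'a' => differ
  Position 4: 'a' vs 'b' => differ
  Position 5: 'd' vs 'a' => differ
  Position 6: 'a' vs 'c' => differ
  Position 7: 'a' vs 'a' => same
Total differences (Hamming distance): 6

6


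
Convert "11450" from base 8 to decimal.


Input: "11450" in base 8
Positional expansion:
  Digit '1' (value 1) x 8^4 = 4096
  Digit '1' (value 1) x 8^3 = 512
  Digit '4' (value 4) x 8^2 = 256
  Digit '5' (value 5) x 8^1 = 40
  Digit '0' (value 0) x 8^0 = 0
Sum = 4904

4904


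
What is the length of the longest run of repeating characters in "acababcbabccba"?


Input: "acababcbabccba"
Scanning for longest run:
  Position 1 ('c'): new char, reset run to 1
  Position 2 ('a'): new char, reset run to 1
  Position 3 ('b'): new char, reset run to 1
  Position 4 ('a'): new char, reset run to 1
  Position 5 ('b'): new char, reset run to 1
  Position 6 ('c'): new char, reset run to 1
  Position 7 ('b'): new char, reset run to 1
  Position 8 ('a'): new char, reset run to 1
  Position 9 ('b'): new char, reset run to 1
  Position 10 ('c'): new char, reset run to 1
  Position 11 ('c'): continues run of 'c', length=2
  Position 12 ('b'): new char, reset run to 1
  Position 13 ('a'): new char, reset run to 1
Longest run: 'c' with length 2

2


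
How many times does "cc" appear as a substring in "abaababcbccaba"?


Searching for "cc" in "abaababcbccaba"
Scanning each position:
  Position 0: "ab" => no
  Position 1: "ba" => no
  Position 2: "aa" => no
  Position 3: "ab" => no
  Position 4: "ba" => no
  Position 5: "ab" => no
  Position 6: "bc" => no
  Position 7: "cb" => no
  Position 8: "bc" => no
  Position 9: "cc" => MATCH
  Position 10: "ca" => no
  Position 11: "ab" => no
  Position 12: "ba" => no
Total occurrences: 1

1


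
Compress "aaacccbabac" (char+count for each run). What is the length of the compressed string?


Input: aaacccbabac
Runs:
  'a' x 3 => "a3"
  'c' x 3 => "c3"
  'b' x 1 => "b1"
  'a' x 1 => "a1"
  'b' x 1 => "b1"
  'a' x 1 => "a1"
  'c' x 1 => "c1"
Compressed: "a3c3b1a1b1a1c1"
Compressed length: 14

14


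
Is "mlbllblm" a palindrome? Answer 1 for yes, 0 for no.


Input: mlbllblm
Reversed: mlbllblm
  Compare pos 0 ('m') with pos 7 ('m'): match
  Compare pos 1 ('l') with pos 6 ('l'): match
  Compare pos 2 ('b') with pos 5 ('b'): match
  Compare pos 3 ('l') with pos 4 ('l'): match
Result: palindrome

1


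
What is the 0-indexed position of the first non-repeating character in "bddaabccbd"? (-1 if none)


Input: bddaabccbd
Character frequencies:
  'a': 2
  'b': 3
  'c': 2
  'd': 3
Scanning left to right for freq == 1:
  Position 0 ('b'): freq=3, skip
  Position 1 ('d'): freq=3, skip
  Position 2 ('d'): freq=3, skip
  Position 3 ('a'): freq=2, skip
  Position 4 ('a'): freq=2, skip
  Position 5 ('b'): freq=3, skip
  Position 6 ('c'): freq=2, skip
  Position 7 ('c'): freq=2, skip
  Position 8 ('b'): freq=3, skip
  Position 9 ('d'): freq=3, skip
  No unique character found => answer = -1

-1


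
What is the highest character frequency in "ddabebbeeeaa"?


Input: ddabebbeeeaa
Character counts:
  'a': 3
  'b': 3
  'd': 2
  'e': 4
Maximum frequency: 4

4


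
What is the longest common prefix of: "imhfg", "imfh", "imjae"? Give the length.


Words: imhfg, imfh, imjae
  Position 0: all 'i' => match
  Position 1: all 'm' => match
  Position 2: ('h', 'f', 'j') => mismatch, stop
LCP = "im" (length 2)

2


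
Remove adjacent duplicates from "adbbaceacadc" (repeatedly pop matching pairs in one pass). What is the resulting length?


Input: adbbaceacadc
Stack-based adjacent duplicate removal:
  Read 'a': push. Stack: a
  Read 'd': push. Stack: ad
  Read 'b': push. Stack: adb
  Read 'b': matches stack top 'b' => pop. Stack: ad
  Read 'a': push. Stack: ada
  Read 'c': push. Stack: adac
  Read 'e': push. Stack: adace
  Read 'a': push. Stack: adacea
  Read 'c': push. Stack: adaceac
  Read 'a': push. Stack: adaceaca
  Read 'd': push. Stack: adaceacad
  Read 'c': push. Stack: adaceacadc
Final stack: "adaceacadc" (length 10)

10


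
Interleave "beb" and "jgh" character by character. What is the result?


Interleaving "beb" and "jgh":
  Position 0: 'b' from first, 'j' from second => "bj"
  Position 1: 'e' from first, 'g' from second => "eg"
  Position 2: 'b' from first, 'h' from second => "bh"
Result: bjegbh

bjegbh


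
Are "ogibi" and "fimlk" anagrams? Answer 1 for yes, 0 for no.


Strings: "ogibi", "fimlk"
Sorted first:  bgiio
Sorted second: fiklm
Differ at position 0: 'b' vs 'f' => not anagrams

0


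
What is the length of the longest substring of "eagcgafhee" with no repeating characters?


Input: "eagcgafhee"
Sliding window (track last position of each char):
  Position 0 ('e'): window [0,0] length 1 -- new best
  Position 1 ('a'): window [0,1] length 2 -- new best
  Position 2 ('g'): window [0,2] length 3 -- new best
  Position 3 ('c'): window [0,3] length 4 -- new best
  Position 4 ('g'): repeat (last at 2), move window start to 3
  Position 4 ('g'): window [3,4] length 2
  Position 5 ('a'): window [3,5] length 3
  Position 6 ('f'): window [3,6] length 4
  Position 7 ('h'): window [3,7] length 5 -- new best
  Position 8 ('e'): window [3,8] length 6 -- new best
  Position 9 ('e'): repeat (last at 8), move window start to 9
  Position 9 ('e'): window [9,9] length 1
Longest substring with no repeats: "cgafhe" with length 6

6


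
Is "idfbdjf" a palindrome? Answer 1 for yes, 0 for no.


Input: idfbdjf
Reversed: fjdbfdi
  Compare pos 0 ('i') with pos 6 ('f'): MISMATCH
  Compare pos 1 ('d') with pos 5 ('j'): MISMATCH
  Compare pos 2 ('f') with pos 4 ('d'): MISMATCH
Result: not a palindrome

0


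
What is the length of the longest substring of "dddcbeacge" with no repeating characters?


Input: "dddcbeacge"
Sliding window (track last position of each char):
  Position 0 ('d'): window [0,0] length 1 -- new best
  Position 1 ('d'): repeat (last at 0), move window start to 1
  Position 1 ('d'): window [1,1] length 1
  Position 2 ('d'): repeat (last at 1), move window start to 2
  Position 2 ('d'): window [2,2] length 1
  Position 3 ('c'): window [2,3] length 2 -- new best
  Position 4 ('b'): window [2,4] length 3 -- new best
  Position 5 ('e'): window [2,5] length 4 -- new best
  Position 6 ('a'): window [2,6] length 5 -- new best
  Position 7 ('c'): repeat (last at 3), move window start to 4
  Position 7 ('c'): window [4,7] length 4
  Position 8 ('g'): window [4,8] length 5
  Position 9 ('e'): repeat (last at 5), move window start to 6
  Position 9 ('e'): window [6,9] length 4
Longest substring with no repeats: "dcbea" with length 5

5


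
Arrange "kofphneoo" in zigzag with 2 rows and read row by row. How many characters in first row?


Zigzag "kofphneoo" into 2 rows:
Placing characters:
  'k' => row 0
  'o' => row 1
  'f' => row 0
  'p' => row 1
  'h' => row 0
  'n' => row 1
  'e' => row 0
  'o' => row 1
  'o' => row 0
Rows:
  Row 0: "kfheo"
  Row 1: "opno"
First row length: 5

5


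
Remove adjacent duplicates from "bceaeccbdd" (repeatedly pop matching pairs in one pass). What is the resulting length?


Input: bceaeccbdd
Stack-based adjacent duplicate removal:
  Read 'b': push. Stack: b
  Read 'c': push. Stack: bc
  Read 'e': push. Stack: bce
  Read 'a': push. Stack: bcea
  Read 'e': push. Stack: bceae
  Read 'c': push. Stack: bceaec
  Read 'c': matches stack top 'c' => pop. Stack: bceae
  Read 'b': push. Stack: bceaeb
  Read 'd': push. Stack: bceaebd
  Read 'd': matches stack top 'd' => pop. Stack: bceaeb
Final stack: "bceaeb" (length 6)

6


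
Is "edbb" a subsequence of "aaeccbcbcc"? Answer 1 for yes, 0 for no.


Check if "edbb" is a subsequence of "aaeccbcbcc"
Greedy scan:
  Position 0 ('a'): no match needed
  Position 1 ('a'): no match needed
  Position 2 ('e'): matches sub[0] = 'e'
  Position 3 ('c'): no match needed
  Position 4 ('c'): no match needed
  Position 5 ('b'): no match needed
  Position 6 ('c'): no match needed
  Position 7 ('b'): no match needed
  Position 8 ('c'): no match needed
  Position 9 ('c'): no match needed
Only matched 1/4 characters => not a subsequence

0


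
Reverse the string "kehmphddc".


Input: kehmphddc
Reading characters right to left:
  Position 8: 'c'
  Position 7: 'd'
  Position 6: 'd'
  Position 5: 'h'
  Position 4: 'p'
  Position 3: 'm'
  Position 2: 'h'
  Position 1: 'e'
  Position 0: 'k'
Reversed: cddhpmhek

cddhpmhek


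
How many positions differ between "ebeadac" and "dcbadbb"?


Comparing "ebeadac" and "dcbadbb" position by position:
  Position 0: 'e' vs 'd' => DIFFER
  Position 1: 'b' vs 'c' => DIFFER
  Position 2: 'e' vs 'b' => DIFFER
  Position 3: 'a' vs 'a' => same
  Position 4: 'd' vs 'd' => same
  Position 5: 'a' vs 'b' => DIFFER
  Position 6: 'c' vs 'b' => DIFFER
Positions that differ: 5

5


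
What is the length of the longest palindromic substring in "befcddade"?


Input: "befcddade"
Checking substrings for palindromes:
  [5:8] "dad" (len 3) => palindrome
  [4:6] "dd" (len 2) => palindrome
Longest palindromic substring: "dad" with length 3

3


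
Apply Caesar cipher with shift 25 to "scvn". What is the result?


Caesar cipher: shift "scvn" by 25
  's' (pos 18) + 25 = pos 17 = 'r'
  'c' (pos 2) + 25 = pos 1 = 'b'
  'v' (pos 21) + 25 = pos 20 = 'u'
  'n' (pos 13) + 25 = pos 12 = 'm'
Result: rbum

rbum


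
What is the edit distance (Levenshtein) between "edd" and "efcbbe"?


Computing edit distance: "edd" -> "efcbbe"
DP table:
           e    f    c    b    b    e
      0    1    2    3    4    5    6
  e   1    0    1    2    3    4    5
  d   2    1    1    2    3    4    5
  d   3    2    2    2    3    4    5
Edit distance = dp[3][6] = 5

5


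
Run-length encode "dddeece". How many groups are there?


Input: dddeece
Scanning for consecutive runs:
  Group 1: 'd' x 3 (positions 0-2)
  Group 2: 'e' x 2 (positions 3-4)
  Group 3: 'c' x 1 (positions 5-5)
  Group 4: 'e' x 1 (positions 6-6)
Total groups: 4

4


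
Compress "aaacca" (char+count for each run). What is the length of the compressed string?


Input: aaacca
Runs:
  'a' x 3 => "a3"
  'c' x 2 => "c2"
  'a' x 1 => "a1"
Compressed: "a3c2a1"
Compressed length: 6

6


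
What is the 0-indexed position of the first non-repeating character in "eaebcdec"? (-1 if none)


Input: eaebcdec
Character frequencies:
  'a': 1
  'b': 1
  'c': 2
  'd': 1
  'e': 3
Scanning left to right for freq == 1:
  Position 0 ('e'): freq=3, skip
  Position 1 ('a'): unique! => answer = 1

1


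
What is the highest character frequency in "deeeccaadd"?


Input: deeeccaadd
Character counts:
  'a': 2
  'c': 2
  'd': 3
  'e': 3
Maximum frequency: 3

3


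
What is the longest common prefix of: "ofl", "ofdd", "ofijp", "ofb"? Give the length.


Words: ofl, ofdd, ofijp, ofb
  Position 0: all 'o' => match
  Position 1: all 'f' => match
  Position 2: ('l', 'd', 'i', 'b') => mismatch, stop
LCP = "of" (length 2)

2


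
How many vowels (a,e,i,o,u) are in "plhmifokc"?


Input: plhmifokc
Checking each character:
  'p' at position 0: consonant
  'l' at position 1: consonant
  'h' at position 2: consonant
  'm' at position 3: consonant
  'i' at position 4: vowel (running total: 1)
  'f' at position 5: consonant
  'o' at position 6: vowel (running total: 2)
  'k' at position 7: consonant
  'c' at position 8: consonant
Total vowels: 2

2


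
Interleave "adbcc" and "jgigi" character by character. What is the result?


Interleaving "adbcc" and "jgigi":
  Position 0: 'a' from first, 'j' from second => "aj"
  Position 1: 'd' from first, 'g' from second => "dg"
  Position 2: 'b' from first, 'i' from second => "bi"
  Position 3: 'c' from first, 'g' from second => "cg"
  Position 4: 'c' from first, 'i' from second => "ci"
Result: ajdgbicgci

ajdgbicgci


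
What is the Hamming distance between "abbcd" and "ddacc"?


Comparing "abbcd" and "ddacc" position by position:
  Position 0: 'a' vs 'd' => differ
  Position 1: 'b' vs 'd' => differ
  Position 2: 'b' vs 'a' => differ
  Position 3: 'c' vs 'c' => same
  Position 4: 'd' vs 'c' => differ
Total differences (Hamming distance): 4

4


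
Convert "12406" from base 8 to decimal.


Input: "12406" in base 8
Positional expansion:
  Digit '1' (value 1) x 8^4 = 4096
  Digit '2' (value 2) x 8^3 = 1024
  Digit '4' (value 4) x 8^2 = 256
  Digit '0' (value 0) x 8^1 = 0
  Digit '6' (value 6) x 8^0 = 6
Sum = 5382

5382


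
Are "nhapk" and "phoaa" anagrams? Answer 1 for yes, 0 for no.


Strings: "nhapk", "phoaa"
Sorted first:  ahknp
Sorted second: aahop
Differ at position 1: 'h' vs 'a' => not anagrams

0


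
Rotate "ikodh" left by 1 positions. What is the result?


Input: "ikodh", rotate left by 1
First 1 characters: "i"
Remaining characters: "kodh"
Concatenate remaining + first: "kodh" + "i" = "kodhi"

kodhi


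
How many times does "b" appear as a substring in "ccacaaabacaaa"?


Searching for "b" in "ccacaaabacaaa"
Scanning each position:
  Position 0: "c" => no
  Position 1: "c" => no
  Position 2: "a" => no
  Position 3: "c" => no
  Position 4: "a" => no
  Position 5: "a" => no
  Position 6: "a" => no
  Position 7: "b" => MATCH
  Position 8: "a" => no
  Position 9: "c" => no
  Position 10: "a" => no
  Position 11: "a" => no
  Position 12: "a" => no
Total occurrences: 1

1


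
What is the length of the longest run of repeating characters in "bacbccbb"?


Input: "bacbccbb"
Scanning for longest run:
  Position 1 ('a'): new char, reset run to 1
  Position 2 ('c'): new char, reset run to 1
  Position 3 ('b'): new char, reset run to 1
  Position 4 ('c'): new char, reset run to 1
  Position 5 ('c'): continues run of 'c', length=2
  Position 6 ('b'): new char, reset run to 1
  Position 7 ('b'): continues run of 'b', length=2
Longest run: 'c' with length 2

2


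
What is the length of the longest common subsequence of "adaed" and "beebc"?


LCS of "adaed" and "beebc"
DP table:
           b    e    e    b    c
      0    0    0    0    0    0
  a   0    0    0    0    0    0
  d   0    0    0    0    0    0
  a   0    0    0    0    0    0
  e   0    0    1    1    1    1
  d   0    0    1    1    1    1
LCS length = dp[5][5] = 1

1


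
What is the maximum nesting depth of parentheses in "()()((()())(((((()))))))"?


Input: "()()((()())(((((()))))))"
Tracking depth:
  Position 0 '(': depth becomes 1
  Position 1 ')': depth becomes 0
  Position 2 '(': depth becomes 1
  Position 3 ')': depth becomes 0
  Position 4 '(': depth becomes 1
  Position 5 '(': depth becomes 2
  Position 6 '(': depth becomes 3
  Position 7 ')': depth becomes 2
  Position 8 '(': depth becomes 3
  Position 9 ')': depth becomes 2
  Position 10 ')': depth becomes 1
  Position 11 '(': depth becomes 2
  Position 12 '(': depth becomes 3
  Position 13 '(': depth becomes 4
  Position 14 '(': depth becomes 5
  Position 15 '(': depth becomes 6
  Position 16 '(': depth becomes 7
  Position 17 ')': depth becomes 6
  Position 18 ')': depth becomes 5
  Position 19 ')': depth becomes 4
  Position 20 ')': depth becomes 3
  Position 21 ')': depth becomes 2
  Position 22 ')': depth becomes 1
  Position 23 ')': depth becomes 0
Maximum depth reached: 7

7


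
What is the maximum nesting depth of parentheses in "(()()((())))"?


Input: "(()()((())))"
Tracking depth:
  Position 0 '(': depth becomes 1
  Position 1 '(': depth becomes 2
  Position 2 ')': depth becomes 1
  Position 3 '(': depth becomes 2
  Position 4 ')': depth becomes 1
  Position 5 '(': depth becomes 2
  Position 6 '(': depth becomes 3
  Position 7 '(': depth becomes 4
  Position 8 ')': depth becomes 3
  Position 9 ')': depth becomes 2
  Position 10 ')': depth becomes 1
  Position 11 ')': depth becomes 0
Maximum depth reached: 4

4


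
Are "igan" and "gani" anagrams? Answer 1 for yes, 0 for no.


Strings: "igan", "gani"
Sorted first:  agin
Sorted second: agin
Sorted forms match => anagrams

1


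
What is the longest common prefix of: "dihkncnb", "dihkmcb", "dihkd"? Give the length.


Words: dihkncnb, dihkmcb, dihkd
  Position 0: all 'd' => match
  Position 1: all 'i' => match
  Position 2: all 'h' => match
  Position 3: all 'k' => match
  Position 4: ('n', 'm', 'd') => mismatch, stop
LCP = "dihk" (length 4)

4


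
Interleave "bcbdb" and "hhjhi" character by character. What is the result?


Interleaving "bcbdb" and "hhjhi":
  Position 0: 'b' from first, 'h' from second => "bh"
  Position 1: 'c' from first, 'h' from second => "ch"
  Position 2: 'b' from first, 'j' from second => "bj"
  Position 3: 'd' from first, 'h' from second => "dh"
  Position 4: 'b' from first, 'i' from second => "bi"
Result: bhchbjdhbi

bhchbjdhbi


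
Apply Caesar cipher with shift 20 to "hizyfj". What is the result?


Caesar cipher: shift "hizyfj" by 20
  'h' (pos 7) + 20 = pos 1 = 'b'
  'i' (pos 8) + 20 = pos 2 = 'c'
  'z' (pos 25) + 20 = pos 19 = 't'
  'y' (pos 24) + 20 = pos 18 = 's'
  'f' (pos 5) + 20 = pos 25 = 'z'
  'j' (pos 9) + 20 = pos 3 = 'd'
Result: bctszd

bctszd


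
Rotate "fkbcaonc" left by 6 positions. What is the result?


Input: "fkbcaonc", rotate left by 6
First 6 characters: "fkbcao"
Remaining characters: "nc"
Concatenate remaining + first: "nc" + "fkbcao" = "ncfkbcao"

ncfkbcao


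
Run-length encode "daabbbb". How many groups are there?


Input: daabbbb
Scanning for consecutive runs:
  Group 1: 'd' x 1 (positions 0-0)
  Group 2: 'a' x 2 (positions 1-2)
  Group 3: 'b' x 4 (positions 3-6)
Total groups: 3

3


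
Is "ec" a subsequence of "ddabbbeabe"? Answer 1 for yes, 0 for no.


Check if "ec" is a subsequence of "ddabbbeabe"
Greedy scan:
  Position 0 ('d'): no match needed
  Position 1 ('d'): no match needed
  Position 2 ('a'): no match needed
  Position 3 ('b'): no match needed
  Position 4 ('b'): no match needed
  Position 5 ('b'): no match needed
  Position 6 ('e'): matches sub[0] = 'e'
  Position 7 ('a'): no match needed
  Position 8 ('b'): no match needed
  Position 9 ('e'): no match needed
Only matched 1/2 characters => not a subsequence

0


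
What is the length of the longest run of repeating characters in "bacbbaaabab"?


Input: "bacbbaaabab"
Scanning for longest run:
  Position 1 ('a'): new char, reset run to 1
  Position 2 ('c'): new char, reset run to 1
  Position 3 ('b'): new char, reset run to 1
  Position 4 ('b'): continues run of 'b', length=2
  Position 5 ('a'): new char, reset run to 1
  Position 6 ('a'): continues run of 'a', length=2
  Position 7 ('a'): continues run of 'a', length=3
  Position 8 ('b'): new char, reset run to 1
  Position 9 ('a'): new char, reset run to 1
  Position 10 ('b'): new char, reset run to 1
Longest run: 'a' with length 3

3


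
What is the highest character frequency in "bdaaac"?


Input: bdaaac
Character counts:
  'a': 3
  'b': 1
  'c': 1
  'd': 1
Maximum frequency: 3

3


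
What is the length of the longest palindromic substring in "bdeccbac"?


Input: "bdeccbac"
Checking substrings for palindromes:
  [3:5] "cc" (len 2) => palindrome
Longest palindromic substring: "cc" with length 2

2


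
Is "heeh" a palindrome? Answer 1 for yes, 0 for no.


Input: heeh
Reversed: heeh
  Compare pos 0 ('h') with pos 3 ('h'): match
  Compare pos 1 ('e') with pos 2 ('e'): match
Result: palindrome

1


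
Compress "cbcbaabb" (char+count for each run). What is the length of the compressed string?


Input: cbcbaabb
Runs:
  'c' x 1 => "c1"
  'b' x 1 => "b1"
  'c' x 1 => "c1"
  'b' x 1 => "b1"
  'a' x 2 => "a2"
  'b' x 2 => "b2"
Compressed: "c1b1c1b1a2b2"
Compressed length: 12

12


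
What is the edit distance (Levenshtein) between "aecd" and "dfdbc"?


Computing edit distance: "aecd" -> "dfdbc"
DP table:
           d    f    d    b    c
      0    1    2    3    4    5
  a   1    1    2    3    4    5
  e   2    2    2    3    4    5
  c   3    3    3    3    4    4
  d   4    3    4    3    4    5
Edit distance = dp[4][5] = 5

5


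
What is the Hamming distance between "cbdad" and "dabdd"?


Comparing "cbdad" and "dabdd" position by position:
  Position 0: 'c' vs 'd' => differ
  Position 1: 'b' vs 'a' => differ
  Position 2: 'd' vs 'b' => differ
  Position 3: 'a' vs 'd' => differ
  Position 4: 'd' vs 'd' => same
Total differences (Hamming distance): 4

4


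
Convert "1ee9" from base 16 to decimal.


Input: "1ee9" in base 16
Positional expansion:
  Digit '1' (value 1) x 16^3 = 4096
  Digit 'e' (value 14) x 16^2 = 3584
  Digit 'e' (value 14) x 16^1 = 224
  Digit '9' (value 9) x 16^0 = 9
Sum = 7913

7913


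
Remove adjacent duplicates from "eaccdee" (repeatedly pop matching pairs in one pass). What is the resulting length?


Input: eaccdee
Stack-based adjacent duplicate removal:
  Read 'e': push. Stack: e
  Read 'a': push. Stack: ea
  Read 'c': push. Stack: eac
  Read 'c': matches stack top 'c' => pop. Stack: ea
  Read 'd': push. Stack: ead
  Read 'e': push. Stack: eade
  Read 'e': matches stack top 'e' => pop. Stack: ead
Final stack: "ead" (length 3)

3


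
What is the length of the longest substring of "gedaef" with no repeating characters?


Input: "gedaef"
Sliding window (track last position of each char):
  Position 0 ('g'): window [0,0] length 1 -- new best
  Position 1 ('e'): window [0,1] length 2 -- new best
  Position 2 ('d'): window [0,2] length 3 -- new best
  Position 3 ('a'): window [0,3] length 4 -- new best
  Position 4 ('e'): repeat (last at 1), move window start to 2
  Position 4 ('e'): window [2,4] length 3
  Position 5 ('f'): window [2,5] length 4
Longest substring with no repeats: "geda" with length 4

4


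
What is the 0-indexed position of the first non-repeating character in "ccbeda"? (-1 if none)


Input: ccbeda
Character frequencies:
  'a': 1
  'b': 1
  'c': 2
  'd': 1
  'e': 1
Scanning left to right for freq == 1:
  Position 0 ('c'): freq=2, skip
  Position 1 ('c'): freq=2, skip
  Position 2 ('b'): unique! => answer = 2

2


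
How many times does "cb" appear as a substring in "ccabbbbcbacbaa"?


Searching for "cb" in "ccabbbbcbacbaa"
Scanning each position:
  Position 0: "cc" => no
  Position 1: "ca" => no
  Position 2: "ab" => no
  Position 3: "bb" => no
  Position 4: "bb" => no
  Position 5: "bb" => no
  Position 6: "bc" => no
  Position 7: "cb" => MATCH
  Position 8: "ba" => no
  Position 9: "ac" => no
  Position 10: "cb" => MATCH
  Position 11: "ba" => no
  Position 12: "aa" => no
Total occurrences: 2

2


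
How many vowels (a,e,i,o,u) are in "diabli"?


Input: diabli
Checking each character:
  'd' at position 0: consonant
  'i' at position 1: vowel (running total: 1)
  'a' at position 2: vowel (running total: 2)
  'b' at position 3: consonant
  'l' at position 4: consonant
  'i' at position 5: vowel (running total: 3)
Total vowels: 3

3


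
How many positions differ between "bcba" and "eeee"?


Comparing "bcba" and "eeee" position by position:
  Position 0: 'b' vs 'e' => DIFFER
  Position 1: 'c' vs 'e' => DIFFER
  Position 2: 'b' vs 'e' => DIFFER
  Position 3: 'a' vs 'e' => DIFFER
Positions that differ: 4

4


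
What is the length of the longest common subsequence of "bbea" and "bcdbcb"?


LCS of "bbea" and "bcdbcb"
DP table:
           b    c    d    b    c    b
      0    0    0    0    0    0    0
  b   0    1    1    1    1    1    1
  b   0    1    1    1    2    2    2
  e   0    1    1    1    2    2    2
  a   0    1    1    1    2    2    2
LCS length = dp[4][6] = 2

2
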